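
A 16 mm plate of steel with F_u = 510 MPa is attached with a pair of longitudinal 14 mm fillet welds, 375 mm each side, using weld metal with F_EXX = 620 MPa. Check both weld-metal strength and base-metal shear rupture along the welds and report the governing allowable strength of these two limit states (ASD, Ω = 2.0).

t_e = 0.707 × 14 = 9.898 mm; L = 750 mm.
Weld metal: R_n/Ω = (1/2.0) × 0.6 × 620 × 9.898 × 750 × 10⁻³ = 1381 kN.
Base metal (shear rupture): R_n/Ω = (1/2.0) × 0.6 × 510 × 16 × 750 × 10⁻³ = 1836 kN.
Governing: weld metal.

R_n/Ω ≈ 1380 kN (weld metal governs)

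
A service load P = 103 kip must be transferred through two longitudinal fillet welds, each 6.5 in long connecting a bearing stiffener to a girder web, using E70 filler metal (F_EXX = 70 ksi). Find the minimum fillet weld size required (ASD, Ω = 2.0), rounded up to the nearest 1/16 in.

Total weld length L = 13 in.
Required throat t_e = P × Ω / (0.6 F_EXX × L) = 103 × 2.0 / (0.6 × 70 × 13) = 0.3773 in.
Required leg w = t_e / 0.707 = 0.5336 in → use 9/16 in.

w = 9/16 in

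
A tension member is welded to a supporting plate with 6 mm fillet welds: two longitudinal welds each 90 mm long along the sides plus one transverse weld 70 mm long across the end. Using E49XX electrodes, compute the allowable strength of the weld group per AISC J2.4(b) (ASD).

E49XX → F_EXX = 490 MPa.
t_e = 0.707 × 6 = 4.242 mm.
R_nwl = 0.6 × 490 × 4.242 × 180 × 10⁻³ = 224.5 kN (longitudinal, 2 welds).
R_nwt = 0.6 × 490 × 4.242 × 70 × 10⁻³ = 87.3 kN (transverse, base value).
(i) R_nwl + R_nwt = 311.8 kN; (ii) 0.85 R_nwl + 1.5 R_nwt = 321.8 kN.
R_n = max = 321.8 kN [governs: (ii)]; R_n/Ω = 160.9 kN.

R_n/Ω ≈ 161 kN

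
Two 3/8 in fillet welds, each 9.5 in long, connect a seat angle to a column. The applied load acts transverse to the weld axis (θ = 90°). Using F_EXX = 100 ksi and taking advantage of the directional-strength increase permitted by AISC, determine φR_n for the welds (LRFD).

t_e = 0.707 × 0.375 = 0.2651 in; A_we = 0.2651 × 19 = 5.037 in².
Directional factor: 1.0 + 0.5 sin^1.5(90°) = 1.5.
F_nw = 0.6 × 100 × 1.5 = 90 ksi.
φR_n = 0.75 × 90 × 5.037 = 340 kips.

φR_n ≈ 340 kips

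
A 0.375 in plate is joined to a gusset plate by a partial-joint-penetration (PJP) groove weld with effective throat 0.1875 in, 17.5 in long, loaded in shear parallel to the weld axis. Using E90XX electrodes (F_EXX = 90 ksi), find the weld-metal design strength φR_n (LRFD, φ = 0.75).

φR_n ≈ 133 kips

Effective throat (given) t_e = 0.1875 in.
A_we = 0.1875 × 17.5 = 3.281 in².
F_nw = 0.6 F_EXX = 54 ksi.
φR_n = 0.75 × 54 × 3.281 = 132.9 kips.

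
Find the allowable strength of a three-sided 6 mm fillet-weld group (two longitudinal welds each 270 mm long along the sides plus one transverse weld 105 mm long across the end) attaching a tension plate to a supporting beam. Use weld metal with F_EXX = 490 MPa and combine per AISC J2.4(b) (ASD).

t_e = 0.707 × 6 = 4.242 mm.
R_nwl = 0.6 × 490 × 4.242 × 540 × 10⁻³ = 673.5 kN (longitudinal, 2 welds).
R_nwt = 0.6 × 490 × 4.242 × 105 × 10⁻³ = 131 kN (transverse, base value).
(i) R_nwl + R_nwt = 804.4 kN; (ii) 0.85 R_nwl + 1.5 R_nwt = 768.9 kN.
R_n = max = 804.4 kN [governs: (i)]; R_n/Ω = 402.2 kN.

R_n/Ω ≈ 402 kN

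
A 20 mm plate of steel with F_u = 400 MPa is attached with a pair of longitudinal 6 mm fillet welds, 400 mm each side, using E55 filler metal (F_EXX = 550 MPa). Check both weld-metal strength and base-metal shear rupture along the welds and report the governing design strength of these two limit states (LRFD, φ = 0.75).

φR_n ≈ 840 kN (weld metal governs)

t_e = 0.707 × 6 = 4.242 mm; L = 800 mm.
Weld metal: φR_n = 0.75 × 0.6 × 550 × 4.242 × 800 × 10⁻³ = 839.9 kN.
Base metal (shear rupture): φR_n = 0.75 × 0.6 × 400 × 20 × 800 × 10⁻³ = 2880 kN.
Governing: weld metal.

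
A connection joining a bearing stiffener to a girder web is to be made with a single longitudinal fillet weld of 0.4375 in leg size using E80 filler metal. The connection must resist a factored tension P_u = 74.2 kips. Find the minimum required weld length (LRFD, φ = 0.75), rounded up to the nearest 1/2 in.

L = 7 in

E80XX → F_EXX = 80 ksi.
Throat t_e = 0.707 × 0.4375 = 0.3093 in.
φr_n = 0.75 × 0.6 × 80 × 0.3093 = 11.14 kips/in.
L_req = P_u / φr_n = 74.2 / 11.14 = 6.664 in total.
Round up → use L = 7 in.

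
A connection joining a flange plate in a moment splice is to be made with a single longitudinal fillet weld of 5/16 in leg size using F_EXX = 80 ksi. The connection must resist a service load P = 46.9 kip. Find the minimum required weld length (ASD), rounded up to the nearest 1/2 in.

L = 9 in

Throat t_e = 0.707 × 0.3125 = 0.2209 in.
r_n/Ω = (0.6 × 80 × 0.2209) / 2.0 = 5.302 kip/in.
L_req = P / (r_n/Ω) = 46.9 / 5.302 = 8.845 in total.
Round up → use L = 9 in.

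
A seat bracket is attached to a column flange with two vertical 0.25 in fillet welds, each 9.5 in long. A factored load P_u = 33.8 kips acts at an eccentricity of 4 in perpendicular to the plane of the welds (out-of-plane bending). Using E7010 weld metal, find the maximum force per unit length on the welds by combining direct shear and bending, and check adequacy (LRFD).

E70XX → F_EXX = 70 ksi.
L_w = 2 × 9.5 = 19 in; section modulus (unit throat) S = 2 × L²/6 = 30.08 in².
Direct shear f_v = P/L_w = 33.8/19 = 1.779 kip/in.
Moment M = P × e = 33.8 × 4 = 135.2 kip·in; bending f_b = M/S = 4.494 kip/in.
f_max = √(f_v² + f_b²) = √(1.779² + 4.494²) = 4.833 kip/in.
φr_n = 0.75 × 0.6 × 70 × (0.707 × 0.25) = 5.568 kip/in → adequate.

f_max ≈ 4.83 kip/in; adequate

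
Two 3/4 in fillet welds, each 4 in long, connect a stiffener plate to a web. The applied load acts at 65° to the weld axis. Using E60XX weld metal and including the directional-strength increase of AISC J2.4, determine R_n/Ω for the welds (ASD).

R_n/Ω ≈ 109 kip

E60XX → F_EXX = 60 ksi.
t_e = 0.707 × 0.75 = 0.5302 in; A_we = 0.5302 × 8 = 4.242 in².
Directional factor: 1.0 + 0.5 sin^1.5(65°) = 1.431.
F_nw = 0.6 × 60 × 1.431 = 51.53 ksi.
R_n/Ω = (51.53 × 4.242) / 2.0 = 109.3 kip.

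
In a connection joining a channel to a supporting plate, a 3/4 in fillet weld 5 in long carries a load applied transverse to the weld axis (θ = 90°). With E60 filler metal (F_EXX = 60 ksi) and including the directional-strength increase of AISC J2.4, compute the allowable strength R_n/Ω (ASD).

t_e = 0.707 × 0.75 = 0.5302 in; A_we = 0.5302 × 5 = 2.651 in².
Directional factor: 1.0 + 0.5 sin^1.5(90°) = 1.5.
F_nw = 0.6 × 60 × 1.5 = 54 ksi.
R_n/Ω = (54 × 2.651) / 2.0 = 71.58 kips.

R_n/Ω ≈ 71.6 kips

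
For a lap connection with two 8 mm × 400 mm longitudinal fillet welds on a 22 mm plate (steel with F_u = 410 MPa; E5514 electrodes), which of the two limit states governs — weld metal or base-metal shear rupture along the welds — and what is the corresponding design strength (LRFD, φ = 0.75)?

φR_n ≈ 1120 kN (weld metal governs)

E55XX → F_EXX = 550 MPa.
t_e = 0.707 × 8 = 5.656 mm; L = 800 mm.
Weld metal: φR_n = 0.75 × 0.6 × 550 × 5.656 × 800 × 10⁻³ = 1120 kN.
Base metal (shear rupture): φR_n = 0.75 × 0.6 × 410 × 22 × 800 × 10⁻³ = 3247 kN.
Governing: weld metal.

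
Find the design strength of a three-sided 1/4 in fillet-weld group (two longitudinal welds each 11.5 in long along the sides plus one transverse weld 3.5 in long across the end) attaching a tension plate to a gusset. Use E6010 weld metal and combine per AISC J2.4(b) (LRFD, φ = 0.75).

φR_n ≈ 126 kip

E60XX → F_EXX = 60 ksi.
t_e = 0.707 × 0.25 = 0.1767 in.
R_nwl = 0.6 × 60 × 0.1767 × 23 = 146.3 kip (longitudinal, 2 welds).
R_nwt = 0.6 × 60 × 0.1767 × 3.5 = 22.27 kip (transverse, base value).
(i) R_nwl + R_nwt = 168.6 kip; (ii) 0.85 R_nwl + 1.5 R_nwt = 157.8 kip.
R_n = max = 168.6 kip [governs: (i)]; φR_n = 126.5 kip.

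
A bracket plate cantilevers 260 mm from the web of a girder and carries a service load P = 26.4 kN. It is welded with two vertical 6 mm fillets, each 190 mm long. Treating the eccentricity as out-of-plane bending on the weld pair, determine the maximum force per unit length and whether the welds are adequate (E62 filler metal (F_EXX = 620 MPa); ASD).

f_max ≈ 575 N/mm; adequate

L_w = 2 × 190 = 380 mm; section modulus (unit throat) S = 2 × L²/6 = 12030 mm².
Direct shear f_v = P/L_w = 26.4×10³/380 = 69.47 N/mm.
Moment M = P × e = 26.4×10³ × 260 = 6864000 N·mm; bending f_b = M/S = 570.4 N/mm.
f_max = √(f_v² + f_b²) = √(69.47² + 570.4²) = 574.6 N/mm.
r_n/Ω = (1/2.0) × 0.6 × 620 × (0.707 × 6) = 789 N/mm → adequate.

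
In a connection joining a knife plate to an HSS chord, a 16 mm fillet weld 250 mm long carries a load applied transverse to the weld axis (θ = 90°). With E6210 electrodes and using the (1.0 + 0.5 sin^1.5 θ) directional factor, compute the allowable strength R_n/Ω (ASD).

E62XX → F_EXX = 620 MPa.
t_e = 0.707 × 16 = 11.31 mm; A_we = 11.31 × 250 = 2828 mm².
Directional factor: 1.0 + 0.5 sin^1.5(90°) = 1.5.
F_nw = 0.6 × 620 × 1.5 = 558 MPa.
R_n/Ω = (558 × 2828) / 2.0 × 10⁻³ = 789 kN.

R_n/Ω ≈ 789 kN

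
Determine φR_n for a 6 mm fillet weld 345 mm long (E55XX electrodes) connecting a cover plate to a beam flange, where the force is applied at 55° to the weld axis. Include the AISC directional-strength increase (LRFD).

E55XX → F_EXX = 550 MPa.
t_e = 0.707 × 6 = 4.242 mm; A_we = 4.242 × 345 = 1463 mm².
Directional factor: 1.0 + 0.5 sin^1.5(55°) = 1.371.
F_nw = 0.6 × 550 × 1.371 = 452.3 MPa.
φR_n = 0.75 × 452.3 × 1463 × 10⁻³ = 496.5 kN.

φR_n ≈ 496 kN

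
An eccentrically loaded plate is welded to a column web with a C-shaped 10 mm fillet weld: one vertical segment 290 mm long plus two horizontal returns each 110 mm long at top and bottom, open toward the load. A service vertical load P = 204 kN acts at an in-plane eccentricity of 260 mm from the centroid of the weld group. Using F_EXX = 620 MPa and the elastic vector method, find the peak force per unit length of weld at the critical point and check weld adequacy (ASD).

f_max ≈ 1480 N/mm; NOT adequate

Total weld length L_w = 510 mm. Treat welds as unit-width lines.
Centroid: x̄ = 2×110×55 / 510 = 23.73 mm from the vertical weld.
Polar moment about centroid: J = I_x + I_y = [290³/12 + 2×110×145²] + [290×23.73² + 2(110³/12 + 110×31.27²)] = 7258000 mm³.
Direct shear f_v = P/L_w = 204×10³ / 510 = 400 N/mm (vertical).
Torsion M = P·e = 204×10³ × 260 = 53040000 N·mm.
Critical point at (x, y) = (86.27, 145) from centroid. f_tx = M·y/J = 1060 N/mm; f_ty = M·x/J = 630.5 N/mm.
Resultant f_max = √[f_tx² + (f_v + f_ty)²] = √[1060² + (400 + 630.5)²] = 1478 N/mm.
Capacity per unit length: r_n/Ω = (1/2.0) × 0.6 × 620 × (0.707 × 10) = 1315 N/mm.
1478 > 1315 → NOT adequate.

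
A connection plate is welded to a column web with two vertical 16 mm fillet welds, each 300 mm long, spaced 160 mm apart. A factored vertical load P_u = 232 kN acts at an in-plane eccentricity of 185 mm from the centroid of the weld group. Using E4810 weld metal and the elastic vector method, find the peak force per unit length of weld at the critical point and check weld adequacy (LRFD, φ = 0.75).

f_max ≈ 1110 N/mm; adequate

E48XX → F_EXX = 480 MPa.
Total weld length L_w = 600 mm. Treat welds as unit-width lines.
Polar moment about centroid: J = 2[d³/12 + d(b/2)²] = 2[300³/12 + 300×80²] = 8340000 mm³.
Direct shear f_v = P/L_w = 232×10³ / 600 = 386.7 N/mm (vertical).
Torsion M = P·e = 232×10³ × 185 = 42920000 N·mm.
Critical point at (x, y) = (80, 150) from centroid. f_tx = M·y/J = 771.9 N/mm; f_ty = M·x/J = 411.7 N/mm.
Resultant f_max = √[f_tx² + (f_v + f_ty)²] = √[771.9² + (386.7 + 411.7)²] = 1111 N/mm.
Capacity per unit length: φr_n = 0.75 × 0.6 × 480 × (0.707 × 16) = 2443 N/mm.
1111 ≤ 2443 → adequate.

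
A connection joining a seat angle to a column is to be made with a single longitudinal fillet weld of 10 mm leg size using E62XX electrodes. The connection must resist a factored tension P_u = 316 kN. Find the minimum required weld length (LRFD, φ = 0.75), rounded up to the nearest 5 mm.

L = 165 mm

E62XX → F_EXX = 620 MPa.
Throat t_e = 0.707 × 10 = 7.07 mm.
φr_n = 0.75 × 0.6 × 620 × 7.07 × 10⁻³ = 1.973 kN/mm.
L_req = P_u / φr_n = 316 / 1.973 = 160.2 mm total.
Round up → use L = 165 mm.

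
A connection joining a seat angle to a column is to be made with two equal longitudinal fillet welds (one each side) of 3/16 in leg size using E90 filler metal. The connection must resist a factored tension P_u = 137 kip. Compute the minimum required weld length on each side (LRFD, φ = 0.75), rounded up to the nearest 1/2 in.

L = 13 in on each side

E90XX → F_EXX = 90 ksi.
Throat t_e = 0.707 × 0.1875 = 0.1326 in.
φr_n = 0.75 × 0.6 × 90 × 0.1326 = 5.369 kip/in.
L_req = P_u / φr_n = 137 / 5.369 = 25.52 in total.
Per side: 25.52 / 2 = 12.76 in.
Round up → use L = 13 in on each side.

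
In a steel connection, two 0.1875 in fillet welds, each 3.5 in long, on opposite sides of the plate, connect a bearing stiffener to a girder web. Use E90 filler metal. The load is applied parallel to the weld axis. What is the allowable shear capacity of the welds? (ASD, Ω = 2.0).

E90XX → F_EXX = 90 ksi.
Effective throat t_e = 0.707 × 0.1875 = 0.1326 in.
Total length L = 7 in; A_we = 0.1326 × 7 = 0.9279 in².
F_nw = 0.6 F_EXX = 0.6 × 90 = 54 ksi.
R_n = 54 × 0.9279 = 50.11 kip; R_n/Ω = 50.11/2.0 = 25.05 kip.

R_n/Ω ≈ 25.1 kip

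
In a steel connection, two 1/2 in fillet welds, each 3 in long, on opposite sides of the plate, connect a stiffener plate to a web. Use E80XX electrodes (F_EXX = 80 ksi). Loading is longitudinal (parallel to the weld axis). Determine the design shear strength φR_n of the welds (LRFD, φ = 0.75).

Effective throat t_e = 0.707 × 0.5 = 0.3535 in.
Total length L = 6 in; A_we = 0.3535 × 6 = 2.121 in².
F_nw = 0.6 F_EXX = 0.6 × 80 = 48 ksi.
φR_n = 0.75 × 48 × 2.121 = 76.36 kips.

φR_n ≈ 76.4 kips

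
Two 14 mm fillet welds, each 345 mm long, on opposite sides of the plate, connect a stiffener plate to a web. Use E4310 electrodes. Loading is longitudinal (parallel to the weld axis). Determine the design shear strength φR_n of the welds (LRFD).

φR_n ≈ 1320 kN

E43XX → F_EXX = 430 MPa.
Effective throat t_e = 0.707 × 14 = 9.898 mm.
Total length L = 690 mm; A_we = 9.898 × 690 = 6830 mm².
F_nw = 0.6 F_EXX = 0.6 × 430 = 258 MPa.
φR_n = 0.75 × 258 × 6830 × 10⁻³ = 1322 kN.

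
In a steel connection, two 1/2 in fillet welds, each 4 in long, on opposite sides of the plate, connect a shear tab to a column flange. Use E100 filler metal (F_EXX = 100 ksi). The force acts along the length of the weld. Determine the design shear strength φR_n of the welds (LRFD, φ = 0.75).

Effective throat t_e = 0.707 × 0.5 = 0.3535 in.
Total length L = 8 in; A_we = 0.3535 × 8 = 2.828 in².
F_nw = 0.6 F_EXX = 0.6 × 100 = 60 ksi.
φR_n = 0.75 × 60 × 2.828 = 127.3 kips.

φR_n ≈ 127 kips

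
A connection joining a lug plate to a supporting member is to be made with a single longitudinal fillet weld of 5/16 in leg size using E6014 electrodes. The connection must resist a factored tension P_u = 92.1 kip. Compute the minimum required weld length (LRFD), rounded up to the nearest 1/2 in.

L = 15.5 in

E60XX → F_EXX = 60 ksi.
Throat t_e = 0.707 × 0.3125 = 0.2209 in.
φr_n = 0.75 × 0.6 × 60 × 0.2209 = 5.965 kip/in.
L_req = P_u / φr_n = 92.1 / 5.965 = 15.44 in total.
Round up → use L = 15.5 in.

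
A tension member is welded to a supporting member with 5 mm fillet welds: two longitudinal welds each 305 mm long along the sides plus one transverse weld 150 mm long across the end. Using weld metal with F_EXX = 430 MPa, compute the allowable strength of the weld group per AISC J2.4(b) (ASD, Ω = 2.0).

t_e = 0.707 × 5 = 3.535 mm.
R_nwl = 0.6 × 430 × 3.535 × 610 × 10⁻³ = 556.3 kN (longitudinal, 2 welds).
R_nwt = 0.6 × 430 × 3.535 × 150 × 10⁻³ = 136.8 kN (transverse, base value).
(i) R_nwl + R_nwt = 693.1 kN; (ii) 0.85 R_nwl + 1.5 R_nwt = 678.1 kN.
R_n = max = 693.1 kN [governs: (i)]; R_n/Ω = 346.6 kN.

R_n/Ω ≈ 347 kN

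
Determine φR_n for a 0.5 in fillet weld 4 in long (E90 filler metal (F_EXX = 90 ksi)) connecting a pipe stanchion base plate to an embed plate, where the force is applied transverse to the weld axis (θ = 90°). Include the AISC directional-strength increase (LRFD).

t_e = 0.707 × 0.5 = 0.3535 in; A_we = 0.3535 × 4 = 1.414 in².
Directional factor: 1.0 + 0.5 sin^1.5(90°) = 1.5.
F_nw = 0.6 × 90 × 1.5 = 81 ksi.
φR_n = 0.75 × 81 × 1.414 = 85.9 kip.

φR_n ≈ 85.9 kip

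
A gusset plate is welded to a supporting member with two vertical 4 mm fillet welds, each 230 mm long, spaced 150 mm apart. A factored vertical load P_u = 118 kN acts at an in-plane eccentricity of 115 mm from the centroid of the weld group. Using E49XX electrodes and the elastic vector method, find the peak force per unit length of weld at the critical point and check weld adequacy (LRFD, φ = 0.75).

f_max ≈ 585 N/mm; adequate

E49XX → F_EXX = 490 MPa.
Total weld length L_w = 460 mm. Treat welds as unit-width lines.
Polar moment about centroid: J = 2[d³/12 + d(b/2)²] = 2[230³/12 + 230×75²] = 4615000 mm³.
Direct shear f_v = P/L_w = 118×10³ / 460 = 256.5 N/mm (vertical).
Torsion M = P·e = 118×10³ × 115 = 13570000 N·mm.
Critical point at (x, y) = (75, 115) from centroid. f_tx = M·y/J = 338.1 N/mm; f_ty = M·x/J = 220.5 N/mm.
Resultant f_max = √[f_tx² + (f_v + f_ty)²] = √[338.1² + (256.5 + 220.5)²] = 584.7 N/mm.
Capacity per unit length: φr_n = 0.75 × 0.6 × 490 × (0.707 × 4) = 623.6 N/mm.
584.7 ≤ 623.6 → adequate.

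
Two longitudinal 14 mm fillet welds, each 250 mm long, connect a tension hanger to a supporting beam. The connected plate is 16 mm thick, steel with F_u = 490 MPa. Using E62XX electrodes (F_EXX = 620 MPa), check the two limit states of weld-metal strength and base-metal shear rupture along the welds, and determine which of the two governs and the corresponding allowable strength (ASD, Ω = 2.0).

t_e = 0.707 × 14 = 9.898 mm; L = 500 mm.
Weld metal: R_n/Ω = (1/2.0) × 0.6 × 620 × 9.898 × 500 × 10⁻³ = 920.5 kN.
Base metal (shear rupture): R_n/Ω = (1/2.0) × 0.6 × 490 × 16 × 500 × 10⁻³ = 1176 kN.
Governing: weld metal.

R_n/Ω ≈ 921 kN (weld metal governs)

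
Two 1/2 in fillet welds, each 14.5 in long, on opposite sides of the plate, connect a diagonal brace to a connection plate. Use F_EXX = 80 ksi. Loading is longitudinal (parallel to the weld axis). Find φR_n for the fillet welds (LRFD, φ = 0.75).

Effective throat t_e = 0.707 × 0.5 = 0.3535 in.
Total length L = 29 in; A_we = 0.3535 × 29 = 10.25 in².
F_nw = 0.6 F_EXX = 0.6 × 80 = 48 ksi.
φR_n = 0.75 × 48 × 10.25 = 369.1 kip.

φR_n ≈ 369 kip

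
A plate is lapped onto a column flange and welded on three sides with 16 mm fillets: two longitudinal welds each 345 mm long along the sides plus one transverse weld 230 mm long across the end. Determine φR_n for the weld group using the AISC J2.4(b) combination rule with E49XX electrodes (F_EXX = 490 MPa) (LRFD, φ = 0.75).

φR_n ≈ 2320 kN

t_e = 0.707 × 16 = 11.31 mm.
R_nwl = 0.6 × 490 × 11.31 × 690 × 10⁻³ = 2295 kN (longitudinal, 2 welds).
R_nwt = 0.6 × 490 × 11.31 × 230 × 10⁻³ = 764.9 kN (transverse, base value).
(i) R_nwl + R_nwt = 3060 kN; (ii) 0.85 R_nwl + 1.5 R_nwt = 3098 kN.
R_n = max = 3098 kN [governs: (ii)]; φR_n = 2323 kN.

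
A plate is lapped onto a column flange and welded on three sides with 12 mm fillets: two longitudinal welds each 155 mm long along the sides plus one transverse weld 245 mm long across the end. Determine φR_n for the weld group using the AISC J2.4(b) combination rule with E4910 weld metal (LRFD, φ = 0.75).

E49XX → F_EXX = 490 MPa.
t_e = 0.707 × 12 = 8.484 mm.
R_nwl = 0.6 × 490 × 8.484 × 310 × 10⁻³ = 773.2 kN (longitudinal, 2 welds).
R_nwt = 0.6 × 490 × 8.484 × 245 × 10⁻³ = 611.1 kN (transverse, base value).
(i) R_nwl + R_nwt = 1384 kN; (ii) 0.85 R_nwl + 1.5 R_nwt = 1574 kN.
R_n = max = 1574 kN [governs: (ii)]; φR_n = 1180 kN.

φR_n ≈ 1180 kN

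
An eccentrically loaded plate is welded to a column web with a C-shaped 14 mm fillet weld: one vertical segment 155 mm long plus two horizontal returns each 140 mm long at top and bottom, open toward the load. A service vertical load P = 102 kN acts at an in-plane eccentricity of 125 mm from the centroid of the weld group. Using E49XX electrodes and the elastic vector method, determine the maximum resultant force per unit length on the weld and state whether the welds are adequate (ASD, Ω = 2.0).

f_max ≈ 729 N/mm; adequate

E49XX → F_EXX = 490 MPa.
Total weld length L_w = 435 mm. Treat welds as unit-width lines.
Centroid: x̄ = 2×140×70 / 435 = 45.06 mm from the vertical weld.
Polar moment about centroid: J = I_x + I_y = [155³/12 + 2×140×77.5²] + [155×45.06² + 2(140³/12 + 140×24.94²)] = 2938000 mm³.
Direct shear f_v = P/L_w = 102×10³ / 435 = 234.5 N/mm (vertical).
Torsion M = P·e = 102×10³ × 125 = 12750000 N·mm.
Critical point at (x, y) = (94.94, 77.5) from centroid. f_tx = M·y/J = 336.3 N/mm; f_ty = M·x/J = 412 N/mm.
Resultant f_max = √[f_tx² + (f_v + f_ty)²] = √[336.3² + (234.5 + 412)²] = 728.7 N/mm.
Capacity per unit length: r_n/Ω = (1/2.0) × 0.6 × 490 × (0.707 × 14) = 1455 N/mm.
728.7 ≤ 1455 → adequate.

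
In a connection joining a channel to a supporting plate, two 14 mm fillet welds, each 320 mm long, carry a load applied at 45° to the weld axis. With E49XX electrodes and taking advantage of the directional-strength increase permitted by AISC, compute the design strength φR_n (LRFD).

φR_n ≈ 1810 kN

E49XX → F_EXX = 490 MPa.
t_e = 0.707 × 14 = 9.898 mm; A_we = 9.898 × 640 = 6335 mm².
Directional factor: 1.0 + 0.5 sin^1.5(45°) = 1.297.
F_nw = 0.6 × 490 × 1.297 = 381.4 MPa.
φR_n = 0.75 × 381.4 × 6335 × 10⁻³ = 1812 kN.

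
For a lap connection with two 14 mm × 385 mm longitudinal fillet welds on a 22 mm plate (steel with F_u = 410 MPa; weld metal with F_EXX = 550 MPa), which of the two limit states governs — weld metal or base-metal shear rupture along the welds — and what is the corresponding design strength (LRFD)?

t_e = 0.707 × 14 = 9.898 mm; L = 770 mm.
Weld metal: φR_n = 0.75 × 0.6 × 550 × 9.898 × 770 × 10⁻³ = 1886 kN.
Base metal (shear rupture): φR_n = 0.75 × 0.6 × 410 × 22 × 770 × 10⁻³ = 3125 kN.
Governing: weld metal.

φR_n ≈ 1890 kN (weld metal governs)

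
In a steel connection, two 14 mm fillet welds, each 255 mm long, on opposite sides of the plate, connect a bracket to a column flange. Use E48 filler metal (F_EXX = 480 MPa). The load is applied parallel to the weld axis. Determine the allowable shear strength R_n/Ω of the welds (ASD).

R_n/Ω ≈ 727 kN

Effective throat t_e = 0.707 × 14 = 9.898 mm.
Total length L = 510 mm; A_we = 9.898 × 510 = 5048 mm².
F_nw = 0.6 F_EXX = 0.6 × 480 = 288 MPa.
R_n = 288 × 5048 × 10⁻³ = 1454 kN; R_n/Ω = 1454/2.0 = 726.9 kN.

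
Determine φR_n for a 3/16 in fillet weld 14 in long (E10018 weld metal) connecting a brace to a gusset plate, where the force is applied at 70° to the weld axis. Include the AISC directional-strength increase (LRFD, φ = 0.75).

E100XX → F_EXX = 100 ksi.
t_e = 0.707 × 0.1875 = 0.1326 in; A_we = 0.1326 × 14 = 1.856 in².
Directional factor: 1.0 + 0.5 sin^1.5(70°) = 1.455.
F_nw = 0.6 × 100 × 1.455 = 87.33 ksi.
φR_n = 0.75 × 87.33 × 1.856 = 121.6 kip.

φR_n ≈ 122 kip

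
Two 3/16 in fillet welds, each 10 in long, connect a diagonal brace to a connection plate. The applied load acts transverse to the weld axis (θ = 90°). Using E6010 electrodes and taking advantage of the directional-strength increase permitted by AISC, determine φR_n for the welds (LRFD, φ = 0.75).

E60XX → F_EXX = 60 ksi.
t_e = 0.707 × 0.1875 = 0.1326 in; A_we = 0.1326 × 20 = 2.651 in².
Directional factor: 1.0 + 0.5 sin^1.5(90°) = 1.5.
F_nw = 0.6 × 60 × 1.5 = 54 ksi.
φR_n = 0.75 × 54 × 2.651 = 107.4 kip.

φR_n ≈ 107 kip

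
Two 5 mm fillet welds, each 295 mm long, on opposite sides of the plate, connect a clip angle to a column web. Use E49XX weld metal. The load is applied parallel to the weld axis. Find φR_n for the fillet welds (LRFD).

φR_n ≈ 460 kN

E49XX → F_EXX = 490 MPa.
Effective throat t_e = 0.707 × 5 = 3.535 mm.
Total length L = 590 mm; A_we = 3.535 × 590 = 2086 mm².
F_nw = 0.6 F_EXX = 0.6 × 490 = 294 MPa.
φR_n = 0.75 × 294 × 2086 × 10⁻³ = 459.9 kN.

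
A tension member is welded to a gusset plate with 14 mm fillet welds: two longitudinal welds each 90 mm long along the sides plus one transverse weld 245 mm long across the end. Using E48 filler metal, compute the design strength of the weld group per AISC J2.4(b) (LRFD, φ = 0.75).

φR_n ≈ 1110 kN

E48XX → F_EXX = 480 MPa.
t_e = 0.707 × 14 = 9.898 mm.
R_nwl = 0.6 × 480 × 9.898 × 180 × 10⁻³ = 513.1 kN (longitudinal, 2 welds).
R_nwt = 0.6 × 480 × 9.898 × 245 × 10⁻³ = 698.4 kN (transverse, base value).
(i) R_nwl + R_nwt = 1212 kN; (ii) 0.85 R_nwl + 1.5 R_nwt = 1484 kN.
R_n = max = 1484 kN [governs: (ii)]; φR_n = 1113 kN.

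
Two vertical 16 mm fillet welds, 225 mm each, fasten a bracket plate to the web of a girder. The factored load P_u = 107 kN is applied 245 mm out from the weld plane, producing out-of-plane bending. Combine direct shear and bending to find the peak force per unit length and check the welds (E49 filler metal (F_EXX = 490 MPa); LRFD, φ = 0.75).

L_w = 2 × 225 = 450 mm; section modulus (unit throat) S = 2 × L²/6 = 16880 mm².
Direct shear f_v = P/L_w = 107×10³/450 = 237.8 N/mm.
Moment M = P × e = 107×10³ × 245 = 26215000 N·mm; bending f_b = M/S = 1553 N/mm.
f_max = √(f_v² + f_b²) = √(237.8² + 1553²) = 1572 N/mm.
φr_n = 0.75 × 0.6 × 490 × (0.707 × 16) = 2494 N/mm → adequate.

f_max ≈ 1570 N/mm; adequate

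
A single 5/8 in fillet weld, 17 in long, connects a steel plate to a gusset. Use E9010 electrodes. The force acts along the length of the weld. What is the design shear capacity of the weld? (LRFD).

φR_n ≈ 304 kip

E90XX → F_EXX = 90 ksi.
Effective throat t_e = 0.707 × 0.625 = 0.4419 in.
Total length L = 17 in; A_we = 0.4419 × 17 = 7.512 in².
F_nw = 0.6 F_EXX = 0.6 × 90 = 54 ksi.
φR_n = 0.75 × 54 × 7.512 = 304.2 kip.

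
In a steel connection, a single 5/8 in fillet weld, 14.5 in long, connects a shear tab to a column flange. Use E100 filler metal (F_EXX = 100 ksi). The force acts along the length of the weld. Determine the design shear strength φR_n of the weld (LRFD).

φR_n ≈ 288 kips

Effective throat t_e = 0.707 × 0.625 = 0.4419 in.
Total length L = 14.5 in; A_we = 0.4419 × 14.5 = 6.407 in².
F_nw = 0.6 F_EXX = 0.6 × 100 = 60 ksi.
φR_n = 0.75 × 60 × 6.407 = 288.3 kips.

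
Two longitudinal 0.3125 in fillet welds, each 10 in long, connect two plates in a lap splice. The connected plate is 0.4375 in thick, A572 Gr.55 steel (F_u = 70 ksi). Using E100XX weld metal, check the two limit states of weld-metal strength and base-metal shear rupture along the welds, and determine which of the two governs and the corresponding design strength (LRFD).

φR_n ≈ 199 kip (weld metal governs)

E100XX → F_EXX = 100 ksi.
t_e = 0.707 × 0.3125 = 0.2209 in; L = 20 in.
Weld metal: φR_n = 0.75 × 0.6 × 100 × 0.2209 × 20 = 198.8 kip.
Base metal (shear rupture): φR_n = 0.75 × 0.6 × 70 × 0.4375 × 20 = 275.6 kip.
Governing: weld metal.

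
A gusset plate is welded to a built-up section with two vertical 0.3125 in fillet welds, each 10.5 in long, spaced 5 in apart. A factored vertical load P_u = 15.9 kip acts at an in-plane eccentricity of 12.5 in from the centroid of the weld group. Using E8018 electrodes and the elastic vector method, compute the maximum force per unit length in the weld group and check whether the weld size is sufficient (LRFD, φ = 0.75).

E80XX → F_EXX = 80 ksi.
Total weld length L_w = 21 in. Treat welds as unit-width lines.
Polar moment about centroid: J = 2[d³/12 + d(b/2)²] = 2[10.5³/12 + 10.5×2.5²] = 324.2 in³.
Direct shear f_v = P/L_w = 15.9 / 21 = 0.7571 kip/in (vertical).
Torsion M = P·e = 15.9 × 12.5 = 198.75 kip·in.
Critical point at (x, y) = (2.5, 5.25) from centroid. f_tx = M·y/J = 3.219 kip/in; f_ty = M·x/J = 1.533 kip/in.
Resultant f_max = √[f_tx² + (f_v + f_ty)²] = √[3.219² + (0.7571 + 1.533)²] = 3.95 kip/in.
Capacity per unit length: φr_n = 0.75 × 0.6 × 80 × (0.707 × 0.3125) = 7.954 kip/in.
3.95 ≤ 7.954 → adequate.

f_max ≈ 3.95 kip/in; adequate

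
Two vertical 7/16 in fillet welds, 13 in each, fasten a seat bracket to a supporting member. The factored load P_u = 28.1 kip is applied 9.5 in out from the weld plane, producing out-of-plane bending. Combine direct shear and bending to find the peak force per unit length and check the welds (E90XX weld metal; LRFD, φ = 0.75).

E90XX → F_EXX = 90 ksi.
L_w = 2 × 13 = 26 in; section modulus (unit throat) S = 2 × L²/6 = 56.33 in².
Direct shear f_v = P/L_w = 28.1/26 = 1.081 kip/in.
Moment M = P × e = 28.1 × 9.5 = 266.95 kip·in; bending f_b = M/S = 4.739 kip/in.
f_max = √(f_v² + f_b²) = √(1.081² + 4.739²) = 4.86 kip/in.
φr_n = 0.75 × 0.6 × 90 × (0.707 × 0.4375) = 12.53 kip/in → adequate.

f_max ≈ 4.86 kip/in; adequate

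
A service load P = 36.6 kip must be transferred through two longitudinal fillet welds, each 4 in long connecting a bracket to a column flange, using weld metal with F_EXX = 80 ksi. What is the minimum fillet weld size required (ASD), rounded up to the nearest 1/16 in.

w = 5/16 in

Total weld length L = 8 in.
Required throat t_e = P × Ω / (0.6 F_EXX × L) = 36.6 × 2.0 / (0.6 × 80 × 8) = 0.1906 in.
Required leg w = t_e / 0.707 = 0.2696 in → use 5/16 in.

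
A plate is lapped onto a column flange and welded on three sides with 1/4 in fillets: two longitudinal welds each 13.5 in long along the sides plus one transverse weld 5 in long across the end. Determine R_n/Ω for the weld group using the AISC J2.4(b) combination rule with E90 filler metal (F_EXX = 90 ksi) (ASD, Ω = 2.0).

R_n/Ω ≈ 153 kip

t_e = 0.707 × 0.25 = 0.1767 in.
R_nwl = 0.6 × 90 × 0.1767 × 27 = 257.7 kip (longitudinal, 2 welds).
R_nwt = 0.6 × 90 × 0.1767 × 5 = 47.72 kip (transverse, base value).
(i) R_nwl + R_nwt = 305.4 kip; (ii) 0.85 R_nwl + 1.5 R_nwt = 290.6 kip.
R_n = max = 305.4 kip [governs: (i)]; R_n/Ω = 152.7 kip.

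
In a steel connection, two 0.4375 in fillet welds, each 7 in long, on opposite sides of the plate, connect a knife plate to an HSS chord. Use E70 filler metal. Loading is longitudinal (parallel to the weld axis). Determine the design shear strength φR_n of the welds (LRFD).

E70XX → F_EXX = 70 ksi.
Effective throat t_e = 0.707 × 0.4375 = 0.3093 in.
Total length L = 14 in; A_we = 0.3093 × 14 = 4.33 in².
F_nw = 0.6 F_EXX = 0.6 × 70 = 42 ksi.
φR_n = 0.75 × 42 × 4.33 = 136.4 kips.

φR_n ≈ 136 kips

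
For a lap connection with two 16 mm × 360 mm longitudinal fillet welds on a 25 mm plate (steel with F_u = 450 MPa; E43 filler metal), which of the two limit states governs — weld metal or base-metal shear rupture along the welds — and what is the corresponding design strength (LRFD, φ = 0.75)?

E43XX → F_EXX = 430 MPa.
t_e = 0.707 × 16 = 11.31 mm; L = 720 mm.
Weld metal: φR_n = 0.75 × 0.6 × 430 × 11.31 × 720 × 10⁻³ = 1576 kN.
Base metal (shear rupture): φR_n = 0.75 × 0.6 × 450 × 25 × 720 × 10⁻³ = 3645 kN.
Governing: weld metal.

φR_n ≈ 1580 kN (weld metal governs)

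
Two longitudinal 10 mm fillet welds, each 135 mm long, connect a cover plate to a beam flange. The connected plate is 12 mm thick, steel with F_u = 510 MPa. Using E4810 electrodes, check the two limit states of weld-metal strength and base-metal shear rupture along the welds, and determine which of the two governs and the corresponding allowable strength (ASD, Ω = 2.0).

R_n/Ω ≈ 275 kN (weld metal governs)

E48XX → F_EXX = 480 MPa.
t_e = 0.707 × 10 = 7.07 mm; L = 270 mm.
Weld metal: R_n/Ω = (1/2.0) × 0.6 × 480 × 7.07 × 270 × 10⁻³ = 274.9 kN.
Base metal (shear rupture): R_n/Ω = (1/2.0) × 0.6 × 510 × 12 × 270 × 10⁻³ = 495.7 kN.
Governing: weld metal.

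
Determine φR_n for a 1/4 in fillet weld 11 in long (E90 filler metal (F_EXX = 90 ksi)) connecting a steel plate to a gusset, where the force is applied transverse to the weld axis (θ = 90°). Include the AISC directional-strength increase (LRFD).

φR_n ≈ 118 kip

t_e = 0.707 × 0.25 = 0.1767 in; A_we = 0.1767 × 11 = 1.944 in².
Directional factor: 1.0 + 0.5 sin^1.5(90°) = 1.5.
F_nw = 0.6 × 90 × 1.5 = 81 ksi.
φR_n = 0.75 × 81 × 1.944 = 118.1 kip.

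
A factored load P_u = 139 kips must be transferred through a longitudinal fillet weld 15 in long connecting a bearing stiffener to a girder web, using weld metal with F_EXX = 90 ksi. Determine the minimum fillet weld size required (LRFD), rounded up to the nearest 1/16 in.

Total weld length L = 15 in.
Required throat t_e = P_u / (φ × 0.6 F_EXX × L) = 139 / (0.75 × 0.6 × 90 × 15) = 0.2288 in.
Required leg w = t_e / 0.707 = 0.3236 in → use 3/8 in.

w = 3/8 in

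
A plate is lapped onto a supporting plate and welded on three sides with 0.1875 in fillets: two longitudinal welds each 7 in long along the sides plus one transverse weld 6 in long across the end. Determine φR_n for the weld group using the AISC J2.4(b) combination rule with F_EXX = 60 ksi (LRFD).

φR_n ≈ 74.8 kips

t_e = 0.707 × 0.1875 = 0.1326 in.
R_nwl = 0.6 × 60 × 0.1326 × 14 = 66.81 kips (longitudinal, 2 welds).
R_nwt = 0.6 × 60 × 0.1326 × 6 = 28.63 kips (transverse, base value).
(i) R_nwl + R_nwt = 95.44 kips; (ii) 0.85 R_nwl + 1.5 R_nwt = 99.74 kips.
R_n = max = 99.74 kips [governs: (ii)]; φR_n = 74.81 kips.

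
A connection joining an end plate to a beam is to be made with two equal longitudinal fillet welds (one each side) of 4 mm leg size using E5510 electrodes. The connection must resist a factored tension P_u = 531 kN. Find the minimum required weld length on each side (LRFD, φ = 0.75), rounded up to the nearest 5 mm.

L = 380 mm on each side

E55XX → F_EXX = 550 MPa.
Throat t_e = 0.707 × 4 = 2.828 mm.
φr_n = 0.75 × 0.6 × 550 × 2.828 × 10⁻³ = 0.6999 kN/mm.
L_req = P_u / φr_n = 531 / 0.6999 = 758.6 mm total.
Per side: 758.6 / 2 = 379.3 mm.
Round up → use L = 380 mm on each side.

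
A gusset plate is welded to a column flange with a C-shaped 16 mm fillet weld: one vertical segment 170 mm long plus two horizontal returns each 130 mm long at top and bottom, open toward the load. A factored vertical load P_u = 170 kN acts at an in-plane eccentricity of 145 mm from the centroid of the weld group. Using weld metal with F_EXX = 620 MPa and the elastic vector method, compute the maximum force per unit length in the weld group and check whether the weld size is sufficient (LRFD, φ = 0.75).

f_max ≈ 1310 N/mm; adequate

Total weld length L_w = 430 mm. Treat welds as unit-width lines.
Centroid: x̄ = 2×130×65 / 430 = 39.3 mm from the vertical weld.
Polar moment about centroid: J = I_x + I_y = [170³/12 + 2×130×85²] + [170×39.3² + 2(130³/12 + 130×25.7²)] = 3088000 mm³.
Direct shear f_v = P/L_w = 170×10³ / 430 = 395.3 N/mm (vertical).
Torsion M = P·e = 170×10³ × 145 = 24650000 N·mm.
Critical point at (x, y) = (90.7, 85) from centroid. f_tx = M·y/J = 678.4 N/mm; f_ty = M·x/J = 723.9 N/mm.
Resultant f_max = √[f_tx² + (f_v + f_ty)²] = √[678.4² + (395.3 + 723.9)²] = 1309 N/mm.
Capacity per unit length: φr_n = 0.75 × 0.6 × 620 × (0.707 × 16) = 3156 N/mm.
1309 ≤ 3156 → adequate.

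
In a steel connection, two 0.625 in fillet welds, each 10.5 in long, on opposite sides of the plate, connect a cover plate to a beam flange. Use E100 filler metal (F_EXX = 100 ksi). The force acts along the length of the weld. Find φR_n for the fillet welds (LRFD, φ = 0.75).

Effective throat t_e = 0.707 × 0.625 = 0.4419 in.
Total length L = 21 in; A_we = 0.4419 × 21 = 9.279 in².
F_nw = 0.6 F_EXX = 0.6 × 100 = 60 ksi.
φR_n = 0.75 × 60 × 9.279 = 417.6 kips.

φR_n ≈ 418 kips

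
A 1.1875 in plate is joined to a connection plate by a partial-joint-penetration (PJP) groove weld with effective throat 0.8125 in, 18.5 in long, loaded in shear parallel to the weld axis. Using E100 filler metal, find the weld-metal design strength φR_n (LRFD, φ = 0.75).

φR_n ≈ 676 kip

E100XX → F_EXX = 100 ksi.
Effective throat (given) t_e = 0.8125 in.
A_we = 0.8125 × 18.5 = 15.03 in².
F_nw = 0.6 F_EXX = 60 ksi.
φR_n = 0.75 × 60 × 15.03 = 676.4 kip.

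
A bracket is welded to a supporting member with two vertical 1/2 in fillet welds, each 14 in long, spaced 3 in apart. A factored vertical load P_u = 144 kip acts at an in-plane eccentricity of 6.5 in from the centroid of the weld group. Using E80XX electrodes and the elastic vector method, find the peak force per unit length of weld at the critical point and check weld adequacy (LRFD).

f_max ≈ 14.8 kip/in; NOT adequate

E80XX → F_EXX = 80 ksi.
Total weld length L_w = 28 in. Treat welds as unit-width lines.
Polar moment about centroid: J = 2[d³/12 + d(b/2)²] = 2[14³/12 + 14×1.5²] = 520.3 in³.
Direct shear f_v = P/L_w = 144 / 28 = 5.143 kip/in (vertical).
Torsion M = P·e = 144 × 6.5 = 936 kip·in.
Critical point at (x, y) = (1.5, 7) from centroid. f_tx = M·y/J = 12.59 kip/in; f_ty = M·x/J = 2.698 kip/in.
Resultant f_max = √[f_tx² + (f_v + f_ty)²] = √[12.59² + (5.143 + 2.698)²] = 14.83 kip/in.
Capacity per unit length: φr_n = 0.75 × 0.6 × 80 × (0.707 × 0.5) = 12.73 kip/in.
14.83 > 12.73 → NOT adequate.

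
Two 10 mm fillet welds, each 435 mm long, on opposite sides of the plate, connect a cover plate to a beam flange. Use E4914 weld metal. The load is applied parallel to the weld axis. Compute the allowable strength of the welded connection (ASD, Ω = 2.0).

E49XX → F_EXX = 490 MPa.
Effective throat t_e = 0.707 × 10 = 7.07 mm.
Total length L = 870 mm; A_we = 7.07 × 870 = 6151 mm².
F_nw = 0.6 F_EXX = 0.6 × 490 = 294 MPa.
R_n = 294 × 6151 × 10⁻³ = 1808 kN; R_n/Ω = 1808/2.0 = 904.2 kN.

R_n/Ω ≈ 904 kN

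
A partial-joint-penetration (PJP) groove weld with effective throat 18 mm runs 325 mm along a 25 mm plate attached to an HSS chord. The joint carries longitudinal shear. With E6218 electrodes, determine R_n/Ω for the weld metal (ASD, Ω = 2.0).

E62XX → F_EXX = 620 MPa.
Effective throat (given) t_e = 18 mm.
A_we = 18 × 325 = 5850 mm².
F_nw = 0.6 F_EXX = 372 MPa.
R_n/Ω = (372 × 5850) / 2.0 × 10⁻³ = 1088 kN.

R_n/Ω ≈ 1090 kN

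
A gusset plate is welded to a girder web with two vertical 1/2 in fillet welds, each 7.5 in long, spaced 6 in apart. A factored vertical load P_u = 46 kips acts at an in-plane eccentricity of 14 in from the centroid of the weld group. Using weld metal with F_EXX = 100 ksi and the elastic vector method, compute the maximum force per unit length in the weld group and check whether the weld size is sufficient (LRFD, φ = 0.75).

Total weld length L_w = 15 in. Treat welds as unit-width lines.
Polar moment about centroid: J = 2[d³/12 + d(b/2)²] = 2[7.5³/12 + 7.5×3²] = 205.3 in³.
Direct shear f_v = P/L_w = 46 / 15 = 3.067 kip/in (vertical).
Torsion M = P·e = 46 × 14 = 644 kip·in.
Critical point at (x, y) = (3, 3.75) from centroid. f_tx = M·y/J = 11.76 kip/in; f_ty = M·x/J = 9.41 kip/in.
Resultant f_max = √[f_tx² + (f_v + f_ty)²] = √[11.76² + (3.067 + 9.41)²] = 17.15 kip/in.
Capacity per unit length: φr_n = 0.75 × 0.6 × 100 × (0.707 × 0.5) = 15.91 kip/in.
17.15 > 15.91 → NOT adequate.

f_max ≈ 17.1 kip/in; NOT adequate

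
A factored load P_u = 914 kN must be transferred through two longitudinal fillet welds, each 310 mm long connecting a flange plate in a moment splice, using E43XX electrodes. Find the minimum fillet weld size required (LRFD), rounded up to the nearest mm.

w = 11 mm

E43XX → F_EXX = 430 MPa.
Total weld length L = 620 mm.
Required throat t_e = P_u / (φ × 0.6 F_EXX × L) = 914 / (0.75 × 0.6 × 430 × 620 × 10⁻³) = 7.619 mm.
Required leg w = t_e / 0.707 = 10.78 mm → use 11 mm.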